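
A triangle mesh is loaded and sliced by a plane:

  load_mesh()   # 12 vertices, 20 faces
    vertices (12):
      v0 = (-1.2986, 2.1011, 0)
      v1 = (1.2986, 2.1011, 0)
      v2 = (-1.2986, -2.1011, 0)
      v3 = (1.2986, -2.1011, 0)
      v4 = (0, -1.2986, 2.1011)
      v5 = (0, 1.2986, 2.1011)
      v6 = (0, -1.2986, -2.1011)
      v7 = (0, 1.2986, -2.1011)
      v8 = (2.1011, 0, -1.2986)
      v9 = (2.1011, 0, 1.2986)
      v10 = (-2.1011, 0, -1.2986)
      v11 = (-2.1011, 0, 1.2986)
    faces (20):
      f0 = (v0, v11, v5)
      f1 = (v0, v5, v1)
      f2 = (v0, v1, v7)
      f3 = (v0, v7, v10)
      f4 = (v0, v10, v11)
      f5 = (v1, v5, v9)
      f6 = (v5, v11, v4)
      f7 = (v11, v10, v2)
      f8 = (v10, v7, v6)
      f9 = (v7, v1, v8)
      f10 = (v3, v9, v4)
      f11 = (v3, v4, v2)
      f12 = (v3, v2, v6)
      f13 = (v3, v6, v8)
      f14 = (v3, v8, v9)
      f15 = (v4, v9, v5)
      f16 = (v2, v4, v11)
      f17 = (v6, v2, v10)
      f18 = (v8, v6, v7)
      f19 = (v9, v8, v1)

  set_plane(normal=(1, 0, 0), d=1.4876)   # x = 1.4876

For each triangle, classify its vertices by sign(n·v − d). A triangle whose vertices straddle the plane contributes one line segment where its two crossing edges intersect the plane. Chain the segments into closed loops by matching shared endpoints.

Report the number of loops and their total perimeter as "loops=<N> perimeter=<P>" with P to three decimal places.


loops=1 perimeter=9.681

Straddling triangles (8 of 20):
  (v1,v5,v9) [--+] → (1.4876, 0.379178, 1.53292)–(1.4876, 1.60626, 0.305839)  len=1.7354
  (v7,v1,v8) [--+] → (1.4876, 1.60626, -0.305839)–(1.4876, 0.379178, -1.53292)  len=1.7354
  (v3,v9,v4) [-+-] → (1.4876, -1.60626, 0.305839)–(1.4876, -0.379178, 1.53292)  len=1.7354
  (v3,v6,v8) [--+] → (1.4876, -0.379178, -1.53292)–(1.4876, -1.60626, -0.305839)  len=1.7354
  (v3,v8,v9) [-++] → (1.4876, -1.60626, -0.305839)–(1.4876, -1.60626, 0.305839)  len=0.6117
  (v4,v9,v5) [-+-] → (1.4876, -0.379178, 1.53292)–(1.4876, 0.379178, 1.53292)  len=0.7584
  (v8,v6,v7) [+--] → (1.4876, -0.379178, -1.53292)–(1.4876, 0.379178, -1.53292)  len=0.7584
  (v9,v8,v1) [++-] → (1.4876, 1.60626, -0.305839)–(1.4876, 1.60626, 0.305839)  len=0.6117

Chained into 1 loop(s):
  loop 1: 8 segments, perimeter = 9.6815
Total perimeter = 9.681


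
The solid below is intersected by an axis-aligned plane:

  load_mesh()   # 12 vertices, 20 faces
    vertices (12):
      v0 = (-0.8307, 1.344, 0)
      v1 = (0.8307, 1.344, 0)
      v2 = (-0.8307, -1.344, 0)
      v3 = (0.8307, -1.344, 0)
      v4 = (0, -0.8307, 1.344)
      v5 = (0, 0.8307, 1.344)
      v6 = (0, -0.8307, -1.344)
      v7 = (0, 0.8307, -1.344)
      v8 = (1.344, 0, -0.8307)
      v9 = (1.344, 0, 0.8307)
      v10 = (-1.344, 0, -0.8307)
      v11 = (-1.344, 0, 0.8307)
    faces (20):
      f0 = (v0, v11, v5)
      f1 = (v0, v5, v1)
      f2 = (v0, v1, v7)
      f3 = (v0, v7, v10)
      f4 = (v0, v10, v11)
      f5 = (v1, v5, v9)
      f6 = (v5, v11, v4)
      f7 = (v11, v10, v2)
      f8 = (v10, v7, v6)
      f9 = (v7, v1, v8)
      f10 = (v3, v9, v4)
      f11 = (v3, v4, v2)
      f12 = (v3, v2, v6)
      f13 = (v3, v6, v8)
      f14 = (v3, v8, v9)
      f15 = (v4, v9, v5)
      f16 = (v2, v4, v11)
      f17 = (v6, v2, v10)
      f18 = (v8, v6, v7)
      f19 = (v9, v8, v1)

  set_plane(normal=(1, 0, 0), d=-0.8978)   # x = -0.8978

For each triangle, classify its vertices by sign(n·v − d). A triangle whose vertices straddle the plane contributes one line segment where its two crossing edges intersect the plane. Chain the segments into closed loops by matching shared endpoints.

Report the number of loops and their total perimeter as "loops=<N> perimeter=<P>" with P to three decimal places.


Straddling triangles (8 of 20):
  (v0,v11,v5) [+-+] → (-0.8978, 1.16831, 0.108591)–(-0.8978, 0.275787, 1.00111)  len=1.2622
  (v0,v7,v10) [++-] → (-0.8978, 0.275787, -1.00111)–(-0.8978, 1.16831, -0.108591)  len=1.2622
  (v0,v10,v11) [+--] → (-0.8978, 1.16831, -0.108591)–(-0.8978, 1.16831, 0.108591)  len=0.2172
  (v5,v11,v4) [+-+] → (-0.8978, 0.275787, 1.00111)–(-0.8978, -0.275787, 1.00111)  len=0.5516
  (v11,v10,v2) [--+] → (-0.8978, -1.16831, -0.108591)–(-0.8978, -1.16831, 0.108591)  len=0.2172
  (v10,v7,v6) [-++] → (-0.8978, 0.275787, -1.00111)–(-0.8978, -0.275787, -1.00111)  len=0.5516
  (v2,v4,v11) [++-] → (-0.8978, -0.275787, 1.00111)–(-0.8978, -1.16831, 0.108591)  len=1.2622
  (v6,v2,v10) [++-] → (-0.8978, -1.16831, -0.108591)–(-0.8978, -0.275787, -1.00111)  len=1.2622

Chained into 1 loop(s):
  loop 1: 8 segments, perimeter = 6.5864
Total perimeter = 6.586

loops=1 perimeter=6.586


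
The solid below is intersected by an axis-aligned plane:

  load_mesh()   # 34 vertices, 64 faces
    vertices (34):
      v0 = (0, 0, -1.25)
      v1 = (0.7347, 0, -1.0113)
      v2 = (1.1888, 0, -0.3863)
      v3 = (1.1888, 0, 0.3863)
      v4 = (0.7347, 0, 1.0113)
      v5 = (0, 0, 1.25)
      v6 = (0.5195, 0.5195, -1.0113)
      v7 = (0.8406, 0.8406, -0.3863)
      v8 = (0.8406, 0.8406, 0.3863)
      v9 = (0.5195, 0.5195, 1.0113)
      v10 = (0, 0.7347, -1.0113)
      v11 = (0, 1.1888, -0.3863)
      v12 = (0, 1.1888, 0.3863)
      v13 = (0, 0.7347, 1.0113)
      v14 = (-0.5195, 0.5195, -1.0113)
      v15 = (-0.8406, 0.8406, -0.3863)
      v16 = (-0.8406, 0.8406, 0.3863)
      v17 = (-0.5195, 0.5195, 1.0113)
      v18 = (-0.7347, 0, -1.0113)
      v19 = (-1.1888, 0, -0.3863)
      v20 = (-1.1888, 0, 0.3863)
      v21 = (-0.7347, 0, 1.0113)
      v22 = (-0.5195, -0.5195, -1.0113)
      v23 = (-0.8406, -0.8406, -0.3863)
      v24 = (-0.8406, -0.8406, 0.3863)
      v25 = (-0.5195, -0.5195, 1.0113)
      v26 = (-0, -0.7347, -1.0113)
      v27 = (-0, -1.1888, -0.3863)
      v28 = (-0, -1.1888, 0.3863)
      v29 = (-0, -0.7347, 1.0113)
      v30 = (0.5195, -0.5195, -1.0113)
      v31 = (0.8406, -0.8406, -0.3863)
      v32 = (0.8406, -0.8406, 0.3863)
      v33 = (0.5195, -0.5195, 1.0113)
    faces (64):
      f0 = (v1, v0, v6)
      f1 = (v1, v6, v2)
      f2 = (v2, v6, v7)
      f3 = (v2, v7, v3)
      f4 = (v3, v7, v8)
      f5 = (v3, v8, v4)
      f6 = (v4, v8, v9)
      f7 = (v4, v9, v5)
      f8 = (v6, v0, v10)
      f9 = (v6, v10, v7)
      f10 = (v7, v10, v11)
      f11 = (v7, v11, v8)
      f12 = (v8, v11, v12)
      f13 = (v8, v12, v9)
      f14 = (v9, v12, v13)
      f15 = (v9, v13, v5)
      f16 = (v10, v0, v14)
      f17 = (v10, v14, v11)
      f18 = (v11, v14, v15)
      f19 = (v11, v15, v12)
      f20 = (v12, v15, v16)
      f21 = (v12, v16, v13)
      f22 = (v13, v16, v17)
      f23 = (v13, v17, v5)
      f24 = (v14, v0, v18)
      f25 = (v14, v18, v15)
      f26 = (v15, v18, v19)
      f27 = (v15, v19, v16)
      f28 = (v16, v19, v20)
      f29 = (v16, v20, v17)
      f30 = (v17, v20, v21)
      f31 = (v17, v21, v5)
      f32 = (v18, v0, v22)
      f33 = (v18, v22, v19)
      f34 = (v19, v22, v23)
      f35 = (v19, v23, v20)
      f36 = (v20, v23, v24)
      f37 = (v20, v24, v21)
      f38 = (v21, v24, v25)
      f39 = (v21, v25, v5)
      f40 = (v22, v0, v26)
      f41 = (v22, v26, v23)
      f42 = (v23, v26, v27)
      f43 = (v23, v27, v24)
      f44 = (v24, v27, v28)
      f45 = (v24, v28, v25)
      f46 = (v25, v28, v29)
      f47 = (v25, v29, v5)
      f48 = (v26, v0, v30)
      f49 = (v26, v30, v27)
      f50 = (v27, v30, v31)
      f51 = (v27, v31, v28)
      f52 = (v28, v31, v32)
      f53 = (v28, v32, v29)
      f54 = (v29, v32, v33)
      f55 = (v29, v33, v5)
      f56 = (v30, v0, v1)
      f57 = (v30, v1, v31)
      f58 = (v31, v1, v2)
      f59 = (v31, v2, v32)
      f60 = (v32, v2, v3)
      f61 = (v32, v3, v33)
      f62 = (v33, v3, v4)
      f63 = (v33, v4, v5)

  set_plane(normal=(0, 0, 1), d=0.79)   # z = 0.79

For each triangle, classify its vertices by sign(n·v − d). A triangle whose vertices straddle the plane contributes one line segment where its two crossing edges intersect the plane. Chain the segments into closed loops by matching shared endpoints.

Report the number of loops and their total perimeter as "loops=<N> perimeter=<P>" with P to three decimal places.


Straddling triangles (16 of 64):
  (v3,v8,v4) [--+] → (0.772197, 0.29764, 0.79)–(0.895488, 0, 0.79)  len=0.3222
  (v4,v8,v9) [+-+] → (0.772197, 0.29764, 0.79)–(0.633195, 0.633195, 0.79)  len=0.3632
  (v8,v12,v9) [--+] → (0.335555, 0.756486, 0.79)–(0.633195, 0.633195, 0.79)  len=0.3222
  (v9,v12,v13) [+-+] → (0.335555, 0.756486, 0.79)–(0, 0.895488, 0.79)  len=0.3632
  (v12,v16,v13) [--+] → (-0.29764, 0.772197, 0.79)–(0, 0.895488, 0.79)  len=0.3222
  (v13,v16,v17) [+-+] → (-0.29764, 0.772197, 0.79)–(-0.633195, 0.633195, 0.79)  len=0.3632
  (v16,v20,v17) [--+] → (-0.756486, 0.335555, 0.79)–(-0.633195, 0.633195, 0.79)  len=0.3222
  (v17,v20,v21) [+-+] → (-0.756486, 0.335555, 0.79)–(-0.895488, 0, 0.79)  len=0.3632
  (v20,v24,v21) [--+] → (-0.772197, -0.29764, 0.79)–(-0.895488, 0, 0.79)  len=0.3222
  (v21,v24,v25) [+-+] → (-0.772197, -0.29764, 0.79)–(-0.633195, -0.633195, 0.79)  len=0.3632
  (v24,v28,v25) [--+] → (-0.335555, -0.756486, 0.79)–(-0.633195, -0.633195, 0.79)  len=0.3222
  (v25,v28,v29) [+-+] → (-0.335555, -0.756486, 0.79)–(0, -0.895488, 0.79)  len=0.3632
  (v28,v32,v29) [--+] → (0.29764, -0.772197, 0.79)–(0, -0.895488, 0.79)  len=0.3222
  (v29,v32,v33) [+-+] → (0.29764, -0.772197, 0.79)–(0.633195, -0.633195, 0.79)  len=0.3632
  (v32,v3,v33) [--+] → (0.756486, -0.335555, 0.79)–(0.633195, -0.633195, 0.79)  len=0.3222
  (v33,v3,v4) [+-+] → (0.756486, -0.335555, 0.79)–(0.895488, 0, 0.79)  len=0.3632

Chained into 1 loop(s):
  loop 1: 16 segments, perimeter = 5.4830
Total perimeter = 5.483

loops=1 perimeter=5.483


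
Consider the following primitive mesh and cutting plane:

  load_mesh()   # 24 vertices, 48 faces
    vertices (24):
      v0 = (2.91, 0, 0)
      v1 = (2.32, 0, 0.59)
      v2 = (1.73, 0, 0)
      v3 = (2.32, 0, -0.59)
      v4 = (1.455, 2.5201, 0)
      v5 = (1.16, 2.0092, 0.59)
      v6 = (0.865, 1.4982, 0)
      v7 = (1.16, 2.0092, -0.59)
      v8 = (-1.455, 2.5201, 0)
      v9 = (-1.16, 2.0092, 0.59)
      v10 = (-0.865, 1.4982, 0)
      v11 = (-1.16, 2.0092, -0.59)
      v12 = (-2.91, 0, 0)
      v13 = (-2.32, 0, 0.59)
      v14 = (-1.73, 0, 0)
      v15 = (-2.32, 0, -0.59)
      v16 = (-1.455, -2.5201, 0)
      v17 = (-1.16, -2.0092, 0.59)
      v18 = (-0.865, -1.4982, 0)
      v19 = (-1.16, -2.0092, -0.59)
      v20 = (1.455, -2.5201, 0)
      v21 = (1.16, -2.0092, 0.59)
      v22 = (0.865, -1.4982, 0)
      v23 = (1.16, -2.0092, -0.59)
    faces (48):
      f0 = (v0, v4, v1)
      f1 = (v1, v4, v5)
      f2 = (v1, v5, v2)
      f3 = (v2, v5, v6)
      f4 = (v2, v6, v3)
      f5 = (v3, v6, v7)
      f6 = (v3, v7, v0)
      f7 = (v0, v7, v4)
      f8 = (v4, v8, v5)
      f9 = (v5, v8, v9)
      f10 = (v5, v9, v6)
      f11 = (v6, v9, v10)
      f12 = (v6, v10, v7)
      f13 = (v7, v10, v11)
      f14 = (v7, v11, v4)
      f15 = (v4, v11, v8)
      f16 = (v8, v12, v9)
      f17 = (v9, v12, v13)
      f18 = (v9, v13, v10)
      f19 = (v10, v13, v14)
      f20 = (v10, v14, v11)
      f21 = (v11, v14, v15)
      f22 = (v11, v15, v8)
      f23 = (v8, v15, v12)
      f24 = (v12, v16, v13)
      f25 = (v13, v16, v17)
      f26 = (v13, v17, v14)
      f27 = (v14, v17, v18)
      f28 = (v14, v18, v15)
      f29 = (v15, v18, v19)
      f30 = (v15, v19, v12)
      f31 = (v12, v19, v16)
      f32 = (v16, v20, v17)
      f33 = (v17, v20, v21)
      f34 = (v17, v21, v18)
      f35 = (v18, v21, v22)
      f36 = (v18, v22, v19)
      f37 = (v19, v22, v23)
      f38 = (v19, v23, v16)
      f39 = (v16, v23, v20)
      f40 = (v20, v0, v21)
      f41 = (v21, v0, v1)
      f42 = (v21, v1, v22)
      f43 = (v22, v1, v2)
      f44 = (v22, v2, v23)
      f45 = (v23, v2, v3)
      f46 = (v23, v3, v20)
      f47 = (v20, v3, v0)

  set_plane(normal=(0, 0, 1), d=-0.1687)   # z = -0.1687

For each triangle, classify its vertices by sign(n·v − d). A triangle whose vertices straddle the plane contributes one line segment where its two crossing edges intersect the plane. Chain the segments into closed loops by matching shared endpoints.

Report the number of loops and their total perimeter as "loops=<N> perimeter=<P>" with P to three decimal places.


Straddling triangles (24 of 48):
  (v2,v6,v3) [++-] → (1.28103, 1.06982, -0.1687)–(1.8987, 0, -0.1687)  len=1.2353
  (v3,v6,v7) [-+-] → (1.28103, 1.06982, -0.1687)–(0.94935, 1.64431, -0.1687)  len=0.6634
  (v3,v7,v0) [--+] → (2.40962, 0.574495, -0.1687)–(2.7413, 0, -0.1687)  len=0.6634
  (v0,v7,v4) [+-+] → (2.40962, 0.574495, -0.1687)–(1.37065, 2.37402, -0.1687)  len=2.0779
  (v6,v10,v7) [++-] → (-0.285987, 1.64431, -0.1687)–(0.94935, 1.64431, -0.1687)  len=1.2353
  (v7,v10,v11) [-+-] → (-0.285987, 1.64431, -0.1687)–(-0.94935, 1.64431, -0.1687)  len=0.6634
  (v7,v11,v4) [--+] → (0.707287, 2.37402, -0.1687)–(1.37065, 2.37402, -0.1687)  len=0.6634
  (v4,v11,v8) [+-+] → (0.707287, 2.37402, -0.1687)–(-1.37065, 2.37402, -0.1687)  len=2.0779
  (v10,v14,v11) [++-] → (-1.56702, 0.574495, -0.1687)–(-0.94935, 1.64431, -0.1687)  len=1.2353
  (v11,v14,v15) [-+-] → (-1.56702, 0.574495, -0.1687)–(-1.8987, 0, -0.1687)  len=0.6634
  (v11,v15,v8) [--+] → (-1.70233, 1.79952, -0.1687)–(-1.37065, 2.37402, -0.1687)  len=0.6634
  (v8,v15,v12) [+-+] → (-1.70233, 1.79952, -0.1687)–(-2.7413, 0, -0.1687)  len=2.0779
  (v14,v18,v15) [++-] → (-1.28103, -1.06982, -0.1687)–(-1.8987, 0, -0.1687)  len=1.2353
  (v15,v18,v19) [-+-] → (-1.28103, -1.06982, -0.1687)–(-0.94935, -1.64431, -0.1687)  len=0.6634
  (v15,v19,v12) [--+] → (-2.40962, -0.574495, -0.1687)–(-2.7413, 0, -0.1687)  len=0.6634
  (v12,v19,v16) [+-+] → (-2.40962, -0.574495, -0.1687)–(-1.37065, -2.37402, -0.1687)  len=2.0779
  (v18,v22,v19) [++-] → (0.285987, -1.64431, -0.1687)–(-0.94935, -1.64431, -0.1687)  len=1.2353
  (v19,v22,v23) [-+-] → (0.285987, -1.64431, -0.1687)–(0.94935, -1.64431, -0.1687)  len=0.6634
  (v19,v23,v16) [--+] → (-0.707287, -2.37402, -0.1687)–(-1.37065, -2.37402, -0.1687)  len=0.6634
  (v16,v23,v20) [+-+] → (-0.707287, -2.37402, -0.1687)–(1.37065, -2.37402, -0.1687)  len=2.0779
  (v22,v2,v23) [++-] → (1.56702, -0.574495, -0.1687)–(0.94935, -1.64431, -0.1687)  len=1.2353
  (v23,v2,v3) [-+-] → (1.56702, -0.574495, -0.1687)–(1.8987, 0, -0.1687)  len=0.6634
  (v23,v3,v20) [--+] → (1.70233, -1.79952, -0.1687)–(1.37065, -2.37402, -0.1687)  len=0.6634
  (v20,v3,v0) [+-+] → (1.70233, -1.79952, -0.1687)–(2.7413, 0, -0.1687)  len=2.0779

Chained into 2 loop(s):
  loop 1: 12 segments, perimeter = 11.3922
  loop 2: 12 segments, perimeter = 16.4477
Total perimeter = 27.840

loops=2 perimeter=27.840


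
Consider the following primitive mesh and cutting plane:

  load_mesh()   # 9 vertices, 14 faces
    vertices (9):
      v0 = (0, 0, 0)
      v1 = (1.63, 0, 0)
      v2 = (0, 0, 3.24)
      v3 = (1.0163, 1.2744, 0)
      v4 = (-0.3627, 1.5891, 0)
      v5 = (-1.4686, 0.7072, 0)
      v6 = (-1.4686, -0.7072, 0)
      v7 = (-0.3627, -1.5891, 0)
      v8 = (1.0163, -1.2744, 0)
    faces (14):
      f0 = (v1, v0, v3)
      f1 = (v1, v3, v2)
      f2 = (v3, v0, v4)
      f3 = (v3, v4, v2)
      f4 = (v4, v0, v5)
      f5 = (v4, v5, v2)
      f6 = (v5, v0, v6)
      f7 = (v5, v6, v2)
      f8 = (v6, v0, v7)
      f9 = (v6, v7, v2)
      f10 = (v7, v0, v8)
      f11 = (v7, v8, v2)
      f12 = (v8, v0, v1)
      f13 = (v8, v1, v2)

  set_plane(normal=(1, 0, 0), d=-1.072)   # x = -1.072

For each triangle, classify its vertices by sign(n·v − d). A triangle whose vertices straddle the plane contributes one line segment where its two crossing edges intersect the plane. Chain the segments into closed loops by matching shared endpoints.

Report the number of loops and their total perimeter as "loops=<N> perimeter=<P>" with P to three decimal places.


loops=1 perimeter=5.102

Straddling triangles (6 of 14):
  (v4,v0,v5) [++-] → (-1.072, 0.516218, 0)–(-1.072, 1.02347, 0)  len=0.5073
  (v4,v5,v2) [+-+] → (-1.072, 1.02347, 0)–(-1.072, 0.516218, 0.874972)  len=1.0114
  (v5,v0,v6) [-+-] → (-1.072, 0.516218, 0)–(-1.072, -0.516218, 0)  len=1.0324
  (v5,v6,v2) [--+] → (-1.072, -0.516218, 0.874972)–(-1.072, 0.516218, 0.874972)  len=1.0324
  (v6,v0,v7) [-++] → (-1.072, -0.516218, 0)–(-1.072, -1.02347, 0)  len=0.5073
  (v6,v7,v2) [-++] → (-1.072, -1.02347, 0)–(-1.072, -0.516218, 0.874972)  len=1.0114

Chained into 1 loop(s):
  loop 1: 6 segments, perimeter = 5.1021
Total perimeter = 5.102


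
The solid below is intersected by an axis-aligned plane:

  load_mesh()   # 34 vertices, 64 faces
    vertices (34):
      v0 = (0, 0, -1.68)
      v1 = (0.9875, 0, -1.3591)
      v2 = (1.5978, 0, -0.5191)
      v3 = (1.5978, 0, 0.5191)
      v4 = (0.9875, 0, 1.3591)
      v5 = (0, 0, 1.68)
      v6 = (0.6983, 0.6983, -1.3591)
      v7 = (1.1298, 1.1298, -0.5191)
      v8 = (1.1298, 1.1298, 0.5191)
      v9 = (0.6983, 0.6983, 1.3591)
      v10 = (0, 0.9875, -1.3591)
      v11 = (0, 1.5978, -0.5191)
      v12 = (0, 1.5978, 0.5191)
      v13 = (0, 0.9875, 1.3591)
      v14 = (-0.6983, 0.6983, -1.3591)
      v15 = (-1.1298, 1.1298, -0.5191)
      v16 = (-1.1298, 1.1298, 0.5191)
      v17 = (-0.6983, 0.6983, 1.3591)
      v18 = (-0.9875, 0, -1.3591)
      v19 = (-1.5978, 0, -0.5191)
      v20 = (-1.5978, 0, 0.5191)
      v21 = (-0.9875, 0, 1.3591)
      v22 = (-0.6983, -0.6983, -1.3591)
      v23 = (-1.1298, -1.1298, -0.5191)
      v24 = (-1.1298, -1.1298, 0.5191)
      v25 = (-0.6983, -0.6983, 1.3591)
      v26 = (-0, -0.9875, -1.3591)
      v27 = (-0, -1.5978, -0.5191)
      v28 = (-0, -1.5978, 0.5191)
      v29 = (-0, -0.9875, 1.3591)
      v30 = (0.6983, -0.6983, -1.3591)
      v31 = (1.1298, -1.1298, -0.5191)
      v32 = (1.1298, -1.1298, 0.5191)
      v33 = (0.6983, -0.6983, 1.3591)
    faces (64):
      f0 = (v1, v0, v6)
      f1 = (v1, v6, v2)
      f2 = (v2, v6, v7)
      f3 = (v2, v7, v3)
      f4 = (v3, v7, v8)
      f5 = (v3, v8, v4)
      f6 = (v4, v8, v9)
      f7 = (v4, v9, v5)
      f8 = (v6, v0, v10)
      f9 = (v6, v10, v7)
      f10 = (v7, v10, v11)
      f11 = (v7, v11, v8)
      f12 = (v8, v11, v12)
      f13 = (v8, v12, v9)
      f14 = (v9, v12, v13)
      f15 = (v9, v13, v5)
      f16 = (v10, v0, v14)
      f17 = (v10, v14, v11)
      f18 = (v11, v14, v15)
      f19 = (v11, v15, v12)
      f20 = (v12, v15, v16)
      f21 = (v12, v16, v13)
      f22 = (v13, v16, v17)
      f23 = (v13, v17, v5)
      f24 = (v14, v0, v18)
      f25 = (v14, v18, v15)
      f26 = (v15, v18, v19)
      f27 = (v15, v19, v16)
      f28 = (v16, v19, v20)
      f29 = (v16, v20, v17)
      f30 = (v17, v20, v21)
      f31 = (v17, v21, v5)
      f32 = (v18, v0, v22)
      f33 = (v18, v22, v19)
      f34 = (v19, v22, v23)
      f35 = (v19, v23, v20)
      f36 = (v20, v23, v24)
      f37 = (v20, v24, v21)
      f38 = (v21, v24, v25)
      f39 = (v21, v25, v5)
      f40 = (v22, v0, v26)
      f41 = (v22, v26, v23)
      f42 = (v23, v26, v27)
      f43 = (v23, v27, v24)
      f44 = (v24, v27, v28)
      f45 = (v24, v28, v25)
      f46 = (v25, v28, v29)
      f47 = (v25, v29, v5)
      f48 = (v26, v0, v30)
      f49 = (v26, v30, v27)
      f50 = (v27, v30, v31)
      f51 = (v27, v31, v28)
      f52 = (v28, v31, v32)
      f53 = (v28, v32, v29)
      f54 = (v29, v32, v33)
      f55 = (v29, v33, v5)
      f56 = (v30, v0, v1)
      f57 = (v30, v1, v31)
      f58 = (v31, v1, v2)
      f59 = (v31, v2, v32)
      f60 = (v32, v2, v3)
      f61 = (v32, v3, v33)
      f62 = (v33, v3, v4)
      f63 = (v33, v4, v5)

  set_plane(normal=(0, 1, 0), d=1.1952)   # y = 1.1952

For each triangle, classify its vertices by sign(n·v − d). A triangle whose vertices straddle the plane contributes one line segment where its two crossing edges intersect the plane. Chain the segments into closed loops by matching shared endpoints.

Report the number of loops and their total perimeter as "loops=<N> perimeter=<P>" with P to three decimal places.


loops=1 perimeter=6.552

Straddling triangles (10 of 64):
  (v7,v10,v11) [--+] → (0, 1.1952, -1.07323)–(0.971918, 1.1952, -0.5191)  len=1.1188
  (v7,v11,v8) [-+-] → (0.971918, 1.1952, -0.5191)–(0.971918, 1.1952, 0.374018)  len=0.8931
  (v8,v11,v12) [-++] → (0.971918, 1.1952, 0.374018)–(0.971918, 1.1952, 0.5191)  len=0.1451
  (v8,v12,v9) [-+-] → (0.971918, 1.1952, 0.5191)–(0.312547, 1.1952, 0.895069)  len=0.7590
  (v9,v12,v13) [-+-] → (0.312547, 1.1952, 0.895069)–(0, 1.1952, 1.07323)  len=0.3598
  (v10,v14,v11) [--+] → (-0.312547, 1.1952, -0.895069)–(0, 1.1952, -1.07323)  len=0.3598
  (v11,v14,v15) [+--] → (-0.312547, 1.1952, -0.895069)–(-0.971918, 1.1952, -0.5191)  len=0.7590
  (v11,v15,v12) [+-+] → (-0.971918, 1.1952, -0.5191)–(-0.971918, 1.1952, -0.374018)  len=0.1451
  (v12,v15,v16) [+--] → (-0.971918, 1.1952, -0.374018)–(-0.971918, 1.1952, 0.5191)  len=0.8931
  (v12,v16,v13) [+--] → (-0.971918, 1.1952, 0.5191)–(0, 1.1952, 1.07323)  len=1.1188

Chained into 1 loop(s):
  loop 1: 10 segments, perimeter = 6.5515
Total perimeter = 6.552


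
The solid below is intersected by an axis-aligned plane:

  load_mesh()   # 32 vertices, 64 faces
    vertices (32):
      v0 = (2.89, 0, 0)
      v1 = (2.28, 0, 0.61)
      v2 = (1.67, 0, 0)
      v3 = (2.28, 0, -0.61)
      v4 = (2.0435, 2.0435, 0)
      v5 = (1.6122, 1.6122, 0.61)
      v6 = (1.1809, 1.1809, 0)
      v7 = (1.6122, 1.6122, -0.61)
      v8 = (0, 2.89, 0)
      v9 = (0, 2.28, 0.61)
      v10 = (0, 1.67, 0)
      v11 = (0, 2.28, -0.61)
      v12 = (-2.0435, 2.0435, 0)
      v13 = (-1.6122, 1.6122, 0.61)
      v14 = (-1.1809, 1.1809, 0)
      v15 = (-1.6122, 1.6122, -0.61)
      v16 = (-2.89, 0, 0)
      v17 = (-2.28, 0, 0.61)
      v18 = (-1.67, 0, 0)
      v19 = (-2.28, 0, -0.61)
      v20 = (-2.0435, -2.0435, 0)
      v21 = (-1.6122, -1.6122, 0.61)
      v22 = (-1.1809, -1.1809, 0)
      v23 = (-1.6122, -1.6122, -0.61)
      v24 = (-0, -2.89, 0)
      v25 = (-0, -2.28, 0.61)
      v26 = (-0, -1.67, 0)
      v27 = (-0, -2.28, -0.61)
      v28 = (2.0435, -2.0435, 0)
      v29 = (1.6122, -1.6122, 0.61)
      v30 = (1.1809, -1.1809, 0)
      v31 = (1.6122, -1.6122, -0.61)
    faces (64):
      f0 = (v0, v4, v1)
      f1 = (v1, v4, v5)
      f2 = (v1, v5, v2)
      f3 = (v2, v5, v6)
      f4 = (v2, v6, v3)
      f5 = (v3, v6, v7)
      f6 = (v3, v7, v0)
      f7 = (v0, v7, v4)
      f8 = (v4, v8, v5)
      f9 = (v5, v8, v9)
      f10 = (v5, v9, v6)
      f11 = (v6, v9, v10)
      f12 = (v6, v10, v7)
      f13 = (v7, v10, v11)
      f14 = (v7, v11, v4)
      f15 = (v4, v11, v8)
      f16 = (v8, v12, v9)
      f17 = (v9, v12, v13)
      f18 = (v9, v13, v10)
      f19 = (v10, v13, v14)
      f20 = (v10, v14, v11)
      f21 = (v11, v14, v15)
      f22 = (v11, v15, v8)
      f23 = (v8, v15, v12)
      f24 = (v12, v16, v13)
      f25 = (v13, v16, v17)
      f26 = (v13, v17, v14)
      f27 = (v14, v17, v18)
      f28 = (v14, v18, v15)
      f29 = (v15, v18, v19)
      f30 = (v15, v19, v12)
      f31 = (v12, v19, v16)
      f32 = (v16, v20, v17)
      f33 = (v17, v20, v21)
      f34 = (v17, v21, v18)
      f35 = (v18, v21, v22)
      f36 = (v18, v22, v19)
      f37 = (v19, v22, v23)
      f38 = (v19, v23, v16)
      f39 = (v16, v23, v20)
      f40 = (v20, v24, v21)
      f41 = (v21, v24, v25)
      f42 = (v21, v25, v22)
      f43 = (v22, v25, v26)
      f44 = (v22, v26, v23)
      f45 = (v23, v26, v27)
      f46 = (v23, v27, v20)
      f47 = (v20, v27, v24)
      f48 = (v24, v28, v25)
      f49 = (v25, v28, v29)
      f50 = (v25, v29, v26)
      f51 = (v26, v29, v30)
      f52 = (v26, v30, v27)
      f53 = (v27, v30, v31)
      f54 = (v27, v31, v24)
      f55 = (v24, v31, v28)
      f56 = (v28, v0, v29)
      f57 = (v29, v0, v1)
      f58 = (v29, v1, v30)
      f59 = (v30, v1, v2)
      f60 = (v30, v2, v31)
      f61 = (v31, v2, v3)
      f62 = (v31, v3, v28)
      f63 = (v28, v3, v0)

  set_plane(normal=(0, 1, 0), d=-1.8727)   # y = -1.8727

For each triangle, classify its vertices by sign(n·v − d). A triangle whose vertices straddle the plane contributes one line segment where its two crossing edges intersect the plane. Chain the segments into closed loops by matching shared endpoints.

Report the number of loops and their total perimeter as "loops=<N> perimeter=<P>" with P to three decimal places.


loops=1 perimeter=9.475

Straddling triangles (18 of 64):
  (v16,v20,v17) [+-+] → (-2.11425, -1.8727, 0)–(-2.06327, -1.8727, 0.0509851)  len=0.0721
  (v17,v20,v21) [+-+] → (-2.06327, -1.8727, 0.0509851)–(-1.8727, -1.8727, 0.241567)  len=0.2695
  (v16,v23,v20) [++-] → (-1.8727, -1.8727, -0.241567)–(-2.11425, -1.8727, 0)  len=0.3416
  (v20,v24,v21) [--+] → (-1.28353, -1.8727, 0.485642)–(-1.8727, -1.8727, 0.241567)  len=0.6377
  (v21,v24,v25) [+--] → (-1.28353, -1.8727, 0.485642)–(-0.983302, -1.8727, 0.61)  len=0.3250
  (v21,v25,v22) [+-+] → (-0.983302, -1.8727, 0.61)–(-0.437613, -1.8727, 0.383949)  len=0.5907
  (v22,v25,v26) [+-+] → (-0.437613, -1.8727, 0.383949)–(0, -1.8727, 0.2027)  len=0.4737
  (v23,v26,v27) [++-] → (0, -1.8727, -0.2027)–(-0.983302, -1.8727, -0.61)  len=1.0643
  (v23,v27,v20) [+--] → (-0.983302, -1.8727, -0.61)–(-1.8727, -1.8727, -0.241567)  len=0.9627
  (v25,v28,v29) [--+] → (1.8727, -1.8727, 0.241567)–(0.983302, -1.8727, 0.61)  len=0.9627
  (v25,v29,v26) [-++] → (0.983302, -1.8727, 0.61)–(0, -1.8727, 0.2027)  len=1.0643
  (v26,v30,v27) [++-] → (0.437613, -1.8727, -0.383949)–(0, -1.8727, -0.2027)  len=0.4737
  (v27,v30,v31) [-++] → (0.437613, -1.8727, -0.383949)–(0.983302, -1.8727, -0.61)  len=0.5907
  (v27,v31,v24) [-+-] → (0.983302, -1.8727, -0.61)–(1.28353, -1.8727, -0.485642)  len=0.3250
  (v24,v31,v28) [-+-] → (1.28353, -1.8727, -0.485642)–(1.8727, -1.8727, -0.241567)  len=0.6377
  (v28,v0,v29) [-++] → (2.11425, -1.8727, 0)–(1.8727, -1.8727, 0.241567)  len=0.3416
  (v31,v3,v28) [++-] → (2.06327, -1.8727, -0.0509851)–(1.8727, -1.8727, -0.241567)  len=0.2695
  (v28,v3,v0) [-++] → (2.06327, -1.8727, -0.0509851)–(2.11425, -1.8727, 0)  len=0.0721

Chained into 1 loop(s):
  loop 1: 18 segments, perimeter = 9.4745
Total perimeter = 9.475


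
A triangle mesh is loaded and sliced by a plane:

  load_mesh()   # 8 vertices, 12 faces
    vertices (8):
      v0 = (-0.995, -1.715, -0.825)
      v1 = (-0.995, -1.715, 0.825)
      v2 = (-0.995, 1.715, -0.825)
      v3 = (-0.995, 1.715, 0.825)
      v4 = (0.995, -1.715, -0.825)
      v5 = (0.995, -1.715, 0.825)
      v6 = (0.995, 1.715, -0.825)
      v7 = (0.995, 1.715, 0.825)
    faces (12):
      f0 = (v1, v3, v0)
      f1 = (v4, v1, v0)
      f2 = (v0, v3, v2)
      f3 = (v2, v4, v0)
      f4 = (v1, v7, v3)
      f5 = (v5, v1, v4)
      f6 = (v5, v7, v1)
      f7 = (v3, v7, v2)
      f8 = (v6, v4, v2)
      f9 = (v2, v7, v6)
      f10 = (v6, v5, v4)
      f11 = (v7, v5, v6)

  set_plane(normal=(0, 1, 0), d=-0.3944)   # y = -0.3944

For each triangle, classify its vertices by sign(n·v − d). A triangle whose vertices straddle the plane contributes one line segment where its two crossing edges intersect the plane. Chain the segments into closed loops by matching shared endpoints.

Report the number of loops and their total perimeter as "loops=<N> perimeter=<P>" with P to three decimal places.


loops=1 perimeter=7.280

Straddling triangles (8 of 12):
  (v1,v3,v0) [-+-] → (-0.995, -0.3944, 0.825)–(-0.995, -0.3944, -0.189726)  len=1.0147
  (v0,v3,v2) [-++] → (-0.995, -0.3944, -0.189726)–(-0.995, -0.3944, -0.825)  len=0.6353
  (v2,v4,v0) [+--] → (0.228821, -0.3944, -0.825)–(-0.995, -0.3944, -0.825)  len=1.2238
  (v1,v7,v3) [-++] → (-0.228821, -0.3944, 0.825)–(-0.995, -0.3944, 0.825)  len=0.7662
  (v5,v7,v1) [-+-] → (0.995, -0.3944, 0.825)–(-0.228821, -0.3944, 0.825)  len=1.2238
  (v6,v4,v2) [+-+] → (0.995, -0.3944, -0.825)–(0.228821, -0.3944, -0.825)  len=0.7662
  (v6,v5,v4) [+--] → (0.995, -0.3944, 0.189726)–(0.995, -0.3944, -0.825)  len=1.0147
  (v7,v5,v6) [+-+] → (0.995, -0.3944, 0.825)–(0.995, -0.3944, 0.189726)  len=0.6353

Chained into 1 loop(s):
  loop 1: 8 segments, perimeter = 7.2800
Total perimeter = 7.280


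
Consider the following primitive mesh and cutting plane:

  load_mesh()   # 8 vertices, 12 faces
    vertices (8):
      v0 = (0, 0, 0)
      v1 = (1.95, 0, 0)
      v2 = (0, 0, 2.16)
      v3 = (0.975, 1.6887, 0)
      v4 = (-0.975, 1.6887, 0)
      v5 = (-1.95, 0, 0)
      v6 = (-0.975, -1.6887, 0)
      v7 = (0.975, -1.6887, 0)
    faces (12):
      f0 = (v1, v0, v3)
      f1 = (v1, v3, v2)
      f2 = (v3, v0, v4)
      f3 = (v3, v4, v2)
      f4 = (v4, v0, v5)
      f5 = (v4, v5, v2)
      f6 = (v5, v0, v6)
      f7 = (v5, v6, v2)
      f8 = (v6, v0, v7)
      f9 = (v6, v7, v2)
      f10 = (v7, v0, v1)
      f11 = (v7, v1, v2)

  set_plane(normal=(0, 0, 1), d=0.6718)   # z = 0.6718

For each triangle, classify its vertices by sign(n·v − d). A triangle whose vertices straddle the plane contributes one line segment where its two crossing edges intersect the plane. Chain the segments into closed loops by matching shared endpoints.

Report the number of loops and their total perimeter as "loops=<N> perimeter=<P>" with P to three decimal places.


loops=1 perimeter=8.061

Straddling triangles (6 of 12):
  (v1,v3,v2) [--+] → (0.671757, 1.16348, 0.6718)–(1.34351, 0, 0.6718)  len=1.3435
  (v3,v4,v2) [--+] → (-0.671757, 1.16348, 0.6718)–(0.671757, 1.16348, 0.6718)  len=1.3435
  (v4,v5,v2) [--+] → (-1.34351, 0, 0.6718)–(-0.671757, 1.16348, 0.6718)  len=1.3435
  (v5,v6,v2) [--+] → (-0.671757, -1.16348, 0.6718)–(-1.34351, 0, 0.6718)  len=1.3435
  (v6,v7,v2) [--+] → (0.671757, -1.16348, 0.6718)–(-0.671757, -1.16348, 0.6718)  len=1.3435
  (v7,v1,v2) [--+] → (1.34351, 0, 0.6718)–(0.671757, -1.16348, 0.6718)  len=1.3435

Chained into 1 loop(s):
  loop 1: 6 segments, perimeter = 8.0610
Total perimeter = 8.061


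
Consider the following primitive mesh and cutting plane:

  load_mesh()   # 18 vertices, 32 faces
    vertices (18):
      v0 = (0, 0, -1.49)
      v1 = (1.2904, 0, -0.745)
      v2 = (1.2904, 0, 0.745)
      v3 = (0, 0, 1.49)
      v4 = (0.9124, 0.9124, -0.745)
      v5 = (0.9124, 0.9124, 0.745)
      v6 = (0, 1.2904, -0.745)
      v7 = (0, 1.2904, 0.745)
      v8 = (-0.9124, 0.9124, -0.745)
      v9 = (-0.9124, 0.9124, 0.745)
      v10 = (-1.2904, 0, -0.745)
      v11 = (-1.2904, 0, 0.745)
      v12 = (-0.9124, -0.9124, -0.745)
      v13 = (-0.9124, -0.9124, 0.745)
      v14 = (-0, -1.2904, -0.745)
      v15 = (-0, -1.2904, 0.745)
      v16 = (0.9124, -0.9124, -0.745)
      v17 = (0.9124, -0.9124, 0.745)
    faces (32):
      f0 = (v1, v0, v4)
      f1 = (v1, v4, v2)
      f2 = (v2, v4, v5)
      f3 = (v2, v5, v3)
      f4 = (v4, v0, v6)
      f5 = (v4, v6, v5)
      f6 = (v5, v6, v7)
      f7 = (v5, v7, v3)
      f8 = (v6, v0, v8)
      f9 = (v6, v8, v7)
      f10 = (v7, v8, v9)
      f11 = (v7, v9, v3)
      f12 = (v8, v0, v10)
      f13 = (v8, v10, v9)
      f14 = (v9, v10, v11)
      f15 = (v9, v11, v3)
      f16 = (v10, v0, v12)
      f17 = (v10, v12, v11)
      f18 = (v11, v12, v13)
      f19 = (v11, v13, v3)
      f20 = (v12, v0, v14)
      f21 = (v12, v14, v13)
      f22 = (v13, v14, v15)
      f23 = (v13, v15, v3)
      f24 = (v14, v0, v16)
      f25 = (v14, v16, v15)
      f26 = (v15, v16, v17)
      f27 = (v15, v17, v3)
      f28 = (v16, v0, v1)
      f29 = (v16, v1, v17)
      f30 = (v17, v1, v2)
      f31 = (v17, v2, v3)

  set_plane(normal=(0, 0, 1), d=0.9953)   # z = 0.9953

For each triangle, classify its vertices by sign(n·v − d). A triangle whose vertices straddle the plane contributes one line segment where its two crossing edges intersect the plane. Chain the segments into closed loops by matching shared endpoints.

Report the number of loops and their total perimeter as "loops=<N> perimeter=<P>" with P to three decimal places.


Straddling triangles (8 of 32):
  (v2,v5,v3) [--+] → (0.605858, 0.605858, 0.9953)–(0.85686, 0, 0.9953)  len=0.6558
  (v5,v7,v3) [--+] → (0, 0.85686, 0.9953)–(0.605858, 0.605858, 0.9953)  len=0.6558
  (v7,v9,v3) [--+] → (-0.605858, 0.605858, 0.9953)–(0, 0.85686, 0.9953)  len=0.6558
  (v9,v11,v3) [--+] → (-0.85686, 0, 0.9953)–(-0.605858, 0.605858, 0.9953)  len=0.6558
  (v11,v13,v3) [--+] → (-0.605858, -0.605858, 0.9953)–(-0.85686, 0, 0.9953)  len=0.6558
  (v13,v15,v3) [--+] → (0, -0.85686, 0.9953)–(-0.605858, -0.605858, 0.9953)  len=0.6558
  (v15,v17,v3) [--+] → (0.605858, -0.605858, 0.9953)–(0, -0.85686, 0.9953)  len=0.6558
  (v17,v2,v3) [--+] → (0.85686, 0, 0.9953)–(0.605858, -0.605858, 0.9953)  len=0.6558

Chained into 1 loop(s):
  loop 1: 8 segments, perimeter = 5.2464
Total perimeter = 5.246

loops=1 perimeter=5.246


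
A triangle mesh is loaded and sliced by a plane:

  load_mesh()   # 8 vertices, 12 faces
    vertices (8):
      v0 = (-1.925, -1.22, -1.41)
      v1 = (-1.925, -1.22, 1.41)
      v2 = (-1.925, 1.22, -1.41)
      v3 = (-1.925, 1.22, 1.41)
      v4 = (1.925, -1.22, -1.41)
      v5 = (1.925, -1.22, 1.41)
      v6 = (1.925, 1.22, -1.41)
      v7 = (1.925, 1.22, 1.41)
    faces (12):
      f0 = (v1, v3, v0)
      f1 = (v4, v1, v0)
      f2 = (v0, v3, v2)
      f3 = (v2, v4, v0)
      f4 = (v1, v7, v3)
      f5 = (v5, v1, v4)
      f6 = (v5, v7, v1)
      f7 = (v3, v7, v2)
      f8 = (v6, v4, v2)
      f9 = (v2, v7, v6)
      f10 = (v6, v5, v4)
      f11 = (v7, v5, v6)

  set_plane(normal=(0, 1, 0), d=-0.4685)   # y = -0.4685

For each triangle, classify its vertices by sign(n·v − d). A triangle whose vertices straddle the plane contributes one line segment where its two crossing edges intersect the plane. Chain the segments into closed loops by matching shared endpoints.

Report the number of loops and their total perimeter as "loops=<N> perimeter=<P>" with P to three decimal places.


Straddling triangles (8 of 12):
  (v1,v3,v0) [-+-] → (-1.925, -0.4685, 1.41)–(-1.925, -0.4685, -0.541463)  len=1.9515
  (v0,v3,v2) [-++] → (-1.925, -0.4685, -0.541463)–(-1.925, -0.4685, -1.41)  len=0.8685
  (v2,v4,v0) [+--] → (0.739232, -0.4685, -1.41)–(-1.925, -0.4685, -1.41)  len=2.6642
  (v1,v7,v3) [-++] → (-0.739232, -0.4685, 1.41)–(-1.925, -0.4685, 1.41)  len=1.1858
  (v5,v7,v1) [-+-] → (1.925, -0.4685, 1.41)–(-0.739232, -0.4685, 1.41)  len=2.6642
  (v6,v4,v2) [+-+] → (1.925, -0.4685, -1.41)–(0.739232, -0.4685, -1.41)  len=1.1858
  (v6,v5,v4) [+--] → (1.925, -0.4685, 0.541463)–(1.925, -0.4685, -1.41)  len=1.9515
  (v7,v5,v6) [+-+] → (1.925, -0.4685, 1.41)–(1.925, -0.4685, 0.541463)  len=0.8685

Chained into 1 loop(s):
  loop 1: 8 segments, perimeter = 13.3400
Total perimeter = 13.340

loops=1 perimeter=13.340


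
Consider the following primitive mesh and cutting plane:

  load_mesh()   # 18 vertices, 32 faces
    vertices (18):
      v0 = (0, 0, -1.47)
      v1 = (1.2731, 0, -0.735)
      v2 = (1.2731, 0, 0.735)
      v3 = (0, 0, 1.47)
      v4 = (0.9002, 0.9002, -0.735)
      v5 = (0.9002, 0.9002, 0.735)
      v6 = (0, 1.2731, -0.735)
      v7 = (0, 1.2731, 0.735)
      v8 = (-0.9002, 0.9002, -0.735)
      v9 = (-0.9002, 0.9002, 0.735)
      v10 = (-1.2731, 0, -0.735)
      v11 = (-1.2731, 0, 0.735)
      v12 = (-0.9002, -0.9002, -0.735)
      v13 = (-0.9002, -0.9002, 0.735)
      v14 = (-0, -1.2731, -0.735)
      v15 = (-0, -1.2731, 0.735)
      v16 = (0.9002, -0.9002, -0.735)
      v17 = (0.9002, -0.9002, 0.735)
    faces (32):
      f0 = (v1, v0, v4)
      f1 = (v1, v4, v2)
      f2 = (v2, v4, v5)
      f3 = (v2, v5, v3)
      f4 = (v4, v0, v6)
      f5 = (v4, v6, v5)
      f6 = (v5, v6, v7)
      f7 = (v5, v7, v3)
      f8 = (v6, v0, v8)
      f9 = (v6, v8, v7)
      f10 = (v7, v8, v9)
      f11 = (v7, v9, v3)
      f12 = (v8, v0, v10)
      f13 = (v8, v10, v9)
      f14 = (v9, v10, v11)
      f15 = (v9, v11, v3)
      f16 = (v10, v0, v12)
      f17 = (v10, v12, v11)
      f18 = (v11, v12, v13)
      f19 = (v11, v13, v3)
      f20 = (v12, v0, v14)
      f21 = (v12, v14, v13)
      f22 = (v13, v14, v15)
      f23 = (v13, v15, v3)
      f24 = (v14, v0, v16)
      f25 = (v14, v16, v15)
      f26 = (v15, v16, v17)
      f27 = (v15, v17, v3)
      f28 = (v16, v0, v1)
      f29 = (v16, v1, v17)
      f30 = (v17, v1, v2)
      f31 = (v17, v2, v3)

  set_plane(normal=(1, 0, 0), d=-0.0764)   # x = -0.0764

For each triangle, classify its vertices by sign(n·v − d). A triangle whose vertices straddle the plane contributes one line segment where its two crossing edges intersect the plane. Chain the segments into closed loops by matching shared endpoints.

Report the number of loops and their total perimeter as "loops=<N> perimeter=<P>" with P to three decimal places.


loops=1 perimeter=8.635

Straddling triangles (12 of 32):
  (v6,v0,v8) [++-] → (-0.0764, 0.0764, -1.40762)–(-0.0764, 1.24145, -0.735)  len=1.3453
  (v6,v8,v7) [+-+] → (-0.0764, 1.24145, -0.735)–(-0.0764, 1.24145, 0.610241)  len=1.3452
  (v7,v8,v9) [+--] → (-0.0764, 1.24145, 0.610241)–(-0.0764, 1.24145, 0.735)  len=0.1248
  (v7,v9,v3) [+-+] → (-0.0764, 1.24145, 0.735)–(-0.0764, 0.0764, 1.40762)  len=1.3453
  (v8,v0,v10) [-+-] → (-0.0764, 0.0764, -1.40762)–(-0.0764, 0, -1.42589)  len=0.0786
  (v9,v11,v3) [--+] → (-0.0764, 0, 1.42589)–(-0.0764, 0.0764, 1.40762)  len=0.0786
  (v10,v0,v12) [-+-] → (-0.0764, 0, -1.42589)–(-0.0764, -0.0764, -1.40762)  len=0.0786
  (v11,v13,v3) [--+] → (-0.0764, -0.0764, 1.40762)–(-0.0764, 0, 1.42589)  len=0.0786
  (v12,v0,v14) [-++] → (-0.0764, -0.0764, -1.40762)–(-0.0764, -1.24145, -0.735)  len=1.3453
  (v12,v14,v13) [-+-] → (-0.0764, -1.24145, -0.735)–(-0.0764, -1.24145, -0.610241)  len=0.1248
  (v13,v14,v15) [-++] → (-0.0764, -1.24145, -0.610241)–(-0.0764, -1.24145, 0.735)  len=1.3452
  (v13,v15,v3) [-++] → (-0.0764, -1.24145, 0.735)–(-0.0764, -0.0764, 1.40762)  len=1.3453

Chained into 1 loop(s):
  loop 1: 12 segments, perimeter = 8.6353
Total perimeter = 8.635


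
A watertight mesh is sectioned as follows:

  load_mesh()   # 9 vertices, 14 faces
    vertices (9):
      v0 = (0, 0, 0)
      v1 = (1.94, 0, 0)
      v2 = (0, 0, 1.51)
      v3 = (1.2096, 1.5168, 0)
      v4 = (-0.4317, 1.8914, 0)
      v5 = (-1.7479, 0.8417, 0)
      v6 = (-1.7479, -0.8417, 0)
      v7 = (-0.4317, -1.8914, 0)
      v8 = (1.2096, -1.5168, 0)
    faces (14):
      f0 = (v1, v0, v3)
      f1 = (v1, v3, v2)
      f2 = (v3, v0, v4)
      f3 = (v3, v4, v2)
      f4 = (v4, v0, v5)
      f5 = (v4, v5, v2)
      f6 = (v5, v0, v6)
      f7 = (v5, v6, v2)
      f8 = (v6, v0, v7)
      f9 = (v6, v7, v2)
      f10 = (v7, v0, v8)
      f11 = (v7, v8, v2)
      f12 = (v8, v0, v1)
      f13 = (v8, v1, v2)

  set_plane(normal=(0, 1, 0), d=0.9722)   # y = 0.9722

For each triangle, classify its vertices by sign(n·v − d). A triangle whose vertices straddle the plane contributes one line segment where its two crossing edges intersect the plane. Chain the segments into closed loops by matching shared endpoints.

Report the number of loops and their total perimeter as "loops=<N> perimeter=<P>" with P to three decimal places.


loops=1 perimeter=6.502

Straddling triangles (6 of 14):
  (v1,v0,v3) [--+] → (0.775299, 0.9722, 0)–(1.47185, 0.9722, 0)  len=0.6965
  (v1,v3,v2) [-+-] → (1.47185, 0.9722, 0)–(0.775299, 0.9722, 0.542158)  len=0.8827
  (v3,v0,v4) [+-+] → (0.775299, 0.9722, 0)–(-0.221898, 0.9722, 0)  len=0.9972
  (v3,v4,v2) [++-] → (-0.221898, 0.9722, 0.733844)–(0.775299, 0.9722, 0.542158)  len=1.0155
  (v4,v0,v5) [+--] → (-0.221898, 0.9722, 0)–(-1.58427, 0.9722, 0)  len=1.3624
  (v4,v5,v2) [+--] → (-1.58427, 0.9722, 0)–(-0.221898, 0.9722, 0.733844)  len=1.5474

Chained into 1 loop(s):
  loop 1: 6 segments, perimeter = 6.5017
Total perimeter = 6.502


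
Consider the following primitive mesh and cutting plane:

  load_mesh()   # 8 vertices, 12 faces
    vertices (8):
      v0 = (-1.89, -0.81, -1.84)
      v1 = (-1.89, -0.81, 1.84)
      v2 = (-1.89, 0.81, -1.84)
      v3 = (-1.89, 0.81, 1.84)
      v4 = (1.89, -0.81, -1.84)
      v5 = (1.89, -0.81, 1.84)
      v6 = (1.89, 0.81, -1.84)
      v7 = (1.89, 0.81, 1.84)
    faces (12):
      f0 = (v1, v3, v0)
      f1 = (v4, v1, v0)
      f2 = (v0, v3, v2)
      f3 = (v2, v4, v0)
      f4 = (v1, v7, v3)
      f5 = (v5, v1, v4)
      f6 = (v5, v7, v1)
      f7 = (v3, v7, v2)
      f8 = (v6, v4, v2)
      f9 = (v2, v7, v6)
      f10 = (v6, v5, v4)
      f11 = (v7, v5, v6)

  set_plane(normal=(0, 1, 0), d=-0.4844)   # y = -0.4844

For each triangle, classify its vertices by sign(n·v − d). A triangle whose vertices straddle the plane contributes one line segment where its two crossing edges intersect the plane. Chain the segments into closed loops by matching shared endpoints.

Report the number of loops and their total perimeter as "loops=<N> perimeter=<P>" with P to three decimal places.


loops=1 perimeter=14.920

Straddling triangles (8 of 12):
  (v1,v3,v0) [-+-] → (-1.89, -0.4844, 1.84)–(-1.89, -0.4844, -1.10037)  len=2.9404
  (v0,v3,v2) [-++] → (-1.89, -0.4844, -1.10037)–(-1.89, -0.4844, -1.84)  len=0.7396
  (v2,v4,v0) [+--] → (1.13027, -0.4844, -1.84)–(-1.89, -0.4844, -1.84)  len=3.0203
  (v1,v7,v3) [-++] → (-1.13027, -0.4844, 1.84)–(-1.89, -0.4844, 1.84)  len=0.7597
  (v5,v7,v1) [-+-] → (1.89, -0.4844, 1.84)–(-1.13027, -0.4844, 1.84)  len=3.0203
  (v6,v4,v2) [+-+] → (1.89, -0.4844, -1.84)–(1.13027, -0.4844, -1.84)  len=0.7597
  (v6,v5,v4) [+--] → (1.89, -0.4844, 1.10037)–(1.89, -0.4844, -1.84)  len=2.9404
  (v7,v5,v6) [+-+] → (1.89, -0.4844, 1.84)–(1.89, -0.4844, 1.10037)  len=0.7396

Chained into 1 loop(s):
  loop 1: 8 segments, perimeter = 14.9200
Total perimeter = 14.920
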